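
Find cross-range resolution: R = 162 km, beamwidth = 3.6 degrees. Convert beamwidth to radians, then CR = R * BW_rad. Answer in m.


BW_rad = 0.062831853
CR = 162000 * 0.062831853 = 10178.8 m

10178.8 m


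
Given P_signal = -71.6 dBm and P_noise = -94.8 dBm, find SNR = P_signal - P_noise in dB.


SNR = -71.6 - (-94.8) = 23.2 dB

23.2 dB


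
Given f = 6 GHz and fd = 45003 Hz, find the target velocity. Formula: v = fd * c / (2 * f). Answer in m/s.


v = 45003 * 3e8 / (2 * 6000000000.0) = 1125.1 m/s

1125.1 m/s


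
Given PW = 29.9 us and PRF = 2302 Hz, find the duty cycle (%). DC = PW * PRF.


DC = 29.9e-6 * 2302 * 100 = 6.88%

6.88%


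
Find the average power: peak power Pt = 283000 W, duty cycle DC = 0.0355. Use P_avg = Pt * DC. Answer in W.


P_avg = 283000 * 0.0355 = 10046.5 W

10046.5 W


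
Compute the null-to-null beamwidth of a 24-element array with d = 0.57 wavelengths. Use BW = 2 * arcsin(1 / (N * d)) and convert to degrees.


1/(N*d) = 1/(24*0.57) = 0.073099
BW = 2*arcsin(0.073099) = 8.4 degrees

8.4 degrees


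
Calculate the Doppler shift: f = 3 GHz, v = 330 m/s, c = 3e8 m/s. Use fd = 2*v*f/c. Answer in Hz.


fd = 2 * 330 * 3000000000.0 / 3e8 = 6600.0 Hz

6600.0 Hz


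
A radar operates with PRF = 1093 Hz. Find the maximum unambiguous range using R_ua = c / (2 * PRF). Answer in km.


R_ua = 3e8 / (2 * 1093) = 137237.0 m = 137.2 km

137.2 km


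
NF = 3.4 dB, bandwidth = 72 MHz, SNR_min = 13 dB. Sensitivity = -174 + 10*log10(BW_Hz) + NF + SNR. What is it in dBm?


10*log10(72000000.0) = 78.57
S = -174 + 78.57 + 3.4 + 13 = -79.0 dBm

-79.0 dBm


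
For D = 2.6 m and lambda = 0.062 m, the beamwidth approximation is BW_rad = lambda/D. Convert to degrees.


BW_rad = 0.062 / 2.6 = 0.023846
BW_deg = 1.37 degrees

1.37 degrees


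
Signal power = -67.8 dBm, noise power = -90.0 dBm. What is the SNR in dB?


SNR = -67.8 - (-90.0) = 22.2 dB

22.2 dB


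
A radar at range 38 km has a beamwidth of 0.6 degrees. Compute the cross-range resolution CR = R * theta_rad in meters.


BW_rad = 0.010471976
CR = 38000 * 0.010471976 = 397.9 m

397.9 m


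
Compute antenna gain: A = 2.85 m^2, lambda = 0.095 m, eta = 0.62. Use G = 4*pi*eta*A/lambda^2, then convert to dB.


G_linear = 4*pi*0.62*2.85/0.095^2 = 2460.36
G_dB = 10*log10(2460.36) = 33.9 dB

33.9 dB


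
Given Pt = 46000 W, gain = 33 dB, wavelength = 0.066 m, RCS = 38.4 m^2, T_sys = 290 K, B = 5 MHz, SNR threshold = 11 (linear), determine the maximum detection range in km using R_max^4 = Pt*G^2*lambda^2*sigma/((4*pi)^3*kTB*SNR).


G_lin = 10^(33/10) = 1995.262315
R^4 = 46000 * 1995.262315^2 * 0.066^2 * 38.4 / ((4*pi)^3 * 1.38e-23 * 290 * 5000000.0 * 11)
R^4 = 7.01306e19 m^4
R_max = (7.01306e19)^(1/4) = 91511.8 m = 91.5 km

91.5 km


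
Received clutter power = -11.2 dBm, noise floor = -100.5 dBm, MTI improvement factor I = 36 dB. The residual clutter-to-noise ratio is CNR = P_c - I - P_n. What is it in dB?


CNR = -11.2 - 36 - (-100.5) = 53.3 dB

53.3 dB


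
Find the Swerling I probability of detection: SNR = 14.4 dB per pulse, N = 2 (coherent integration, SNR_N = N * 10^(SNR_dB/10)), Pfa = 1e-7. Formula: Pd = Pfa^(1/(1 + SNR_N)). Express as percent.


SNR_lin = 10^(14.4/10) = 27.54229
SNR_N = 2 * 27.54229 = 55.08458
1/(1 + SNR_N) = 1/56.08458 = 0.0178302
Pd = (1e-7)^0.0178302 = 0.75022
Pd = 75.0%

75.0%


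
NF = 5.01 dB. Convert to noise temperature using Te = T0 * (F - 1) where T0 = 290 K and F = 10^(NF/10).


NF_lin = 10^(5.01/10) = 3.169567
Te = 290 * (3.169567 - 1) = 629.2 K

629.2 K


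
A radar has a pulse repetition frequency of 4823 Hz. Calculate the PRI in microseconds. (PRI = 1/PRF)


PRI = 1/4823 = 0.0002073398 s = 207.3 us

207.3 us


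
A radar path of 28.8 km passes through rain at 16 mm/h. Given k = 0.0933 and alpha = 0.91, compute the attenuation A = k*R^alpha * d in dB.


gamma = 0.0933 * 16^0.91 = 1.163137 dB/km
A = 1.163137 * 28.8 = 33.5 dB

33.5 dB


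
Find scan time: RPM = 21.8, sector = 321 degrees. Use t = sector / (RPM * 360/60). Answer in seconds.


t = 321 / (21.8 * 360) * 60 = 2.45 s

2.45 s


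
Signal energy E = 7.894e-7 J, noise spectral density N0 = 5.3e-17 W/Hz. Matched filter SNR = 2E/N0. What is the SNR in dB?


SNR_lin = 2 * 7.894e-7 / 5.3e-17 = 2.979e10
SNR_dB = 10*log10(2.979e10) = 104.7 dB

104.7 dB


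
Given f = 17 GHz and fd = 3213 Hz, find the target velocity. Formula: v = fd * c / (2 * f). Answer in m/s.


v = 3213 * 3e8 / (2 * 17000000000.0) = 28.4 m/s

28.4 m/s


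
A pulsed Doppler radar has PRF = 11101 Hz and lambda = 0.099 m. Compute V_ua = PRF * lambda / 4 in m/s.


V_ua = 11101 * 0.099 / 4 = 274.7 m/s

274.7 m/s


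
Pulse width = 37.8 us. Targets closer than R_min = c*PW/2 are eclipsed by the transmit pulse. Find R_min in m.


R_min = 3e8 * 37.8e-6 / 2 = 5670.0 m

5670.0 m


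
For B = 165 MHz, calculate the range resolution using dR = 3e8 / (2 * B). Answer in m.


dR = 3e8 / (2 * 165000000.0) = 0.91 m

0.91 m


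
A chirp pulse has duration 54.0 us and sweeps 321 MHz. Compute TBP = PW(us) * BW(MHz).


TBP = 54.0 * 321 = 17334.0

17334.0


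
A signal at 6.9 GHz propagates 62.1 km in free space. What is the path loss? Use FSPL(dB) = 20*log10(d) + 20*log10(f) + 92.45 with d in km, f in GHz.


20*log10(62.1) = 35.86
20*log10(6.9) = 16.78
FSPL = 145.1 dB

145.1 dB


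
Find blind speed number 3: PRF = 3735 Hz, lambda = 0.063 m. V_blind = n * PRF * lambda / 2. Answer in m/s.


V_blind = 3 * 3735 * 0.063 / 2 = 353.0 m/s

353.0 m/s


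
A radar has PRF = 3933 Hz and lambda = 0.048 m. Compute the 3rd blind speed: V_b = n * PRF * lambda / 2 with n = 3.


V_blind = 3 * 3933 * 0.048 / 2 = 283.2 m/s

283.2 m/s


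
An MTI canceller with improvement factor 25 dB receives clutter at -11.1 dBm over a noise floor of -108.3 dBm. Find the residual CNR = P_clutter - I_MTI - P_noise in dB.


CNR = -11.1 - 25 - (-108.3) = 72.2 dB

72.2 dB


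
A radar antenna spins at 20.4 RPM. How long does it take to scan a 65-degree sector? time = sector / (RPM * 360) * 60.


t = 65 / (20.4 * 360) * 60 = 0.53 s

0.53 s


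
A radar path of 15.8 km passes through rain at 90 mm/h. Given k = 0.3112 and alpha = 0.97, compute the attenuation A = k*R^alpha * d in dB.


gamma = 0.3112 * 90^0.97 = 24.471175 dB/km
A = 24.471175 * 15.8 = 386.64 dB

386.64 dB


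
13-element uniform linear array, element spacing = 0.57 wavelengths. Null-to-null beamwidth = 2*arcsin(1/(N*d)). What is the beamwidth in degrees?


1/(N*d) = 1/(13*0.57) = 0.134953
BW = 2*arcsin(0.134953) = 15.5 degrees

15.5 degrees


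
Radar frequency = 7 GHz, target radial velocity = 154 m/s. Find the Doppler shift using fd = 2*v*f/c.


fd = 2 * 154 * 7000000000.0 / 3e8 = 7186.7 Hz

7186.7 Hz


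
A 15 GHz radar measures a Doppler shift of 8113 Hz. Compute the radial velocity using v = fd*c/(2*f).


v = 8113 * 3e8 / (2 * 15000000000.0) = 81.1 m/s

81.1 m/s


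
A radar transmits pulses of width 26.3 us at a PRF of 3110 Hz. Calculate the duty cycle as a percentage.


DC = 26.3e-6 * 3110 * 100 = 8.18%

8.18%


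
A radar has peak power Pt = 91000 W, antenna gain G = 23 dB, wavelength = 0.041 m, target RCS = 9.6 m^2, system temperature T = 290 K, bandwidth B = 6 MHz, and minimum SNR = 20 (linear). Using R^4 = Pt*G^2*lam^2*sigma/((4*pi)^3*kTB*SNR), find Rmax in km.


G_lin = 10^(23/10) = 199.526231
R^4 = 91000 * 199.526231^2 * 0.041^2 * 9.6 / ((4*pi)^3 * 1.38e-23 * 290 * 6000000.0 * 20)
R^4 = 6.13469e16 m^4
R_max = (6.13469e16)^(1/4) = 15737.9 m = 15.7 km

15.7 km


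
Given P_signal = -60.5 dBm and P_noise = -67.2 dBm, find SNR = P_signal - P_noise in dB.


SNR = -60.5 - (-67.2) = 6.7 dB

6.7 dB


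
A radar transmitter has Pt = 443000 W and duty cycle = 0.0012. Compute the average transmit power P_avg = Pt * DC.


P_avg = 443000 * 0.0012 = 531.6 W

531.6 W


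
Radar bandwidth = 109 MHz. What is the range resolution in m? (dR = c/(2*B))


dR = 3e8 / (2 * 109000000.0) = 1.38 m

1.38 m


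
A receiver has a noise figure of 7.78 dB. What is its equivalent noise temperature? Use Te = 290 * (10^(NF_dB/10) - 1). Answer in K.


NF_lin = 10^(7.78/10) = 5.997911
Te = 290 * (5.997911 - 1) = 1449.4 K

1449.4 K


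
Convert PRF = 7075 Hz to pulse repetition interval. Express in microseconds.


PRI = 1/7075 = 0.0001413428 s = 141.3 us

141.3 us


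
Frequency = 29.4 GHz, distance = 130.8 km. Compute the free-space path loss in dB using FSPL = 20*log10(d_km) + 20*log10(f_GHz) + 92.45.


20*log10(130.8) = 42.33
20*log10(29.4) = 29.37
FSPL = 164.1 dB

164.1 dB


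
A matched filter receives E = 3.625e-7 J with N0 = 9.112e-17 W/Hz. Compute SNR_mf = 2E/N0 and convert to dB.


SNR_lin = 2 * 3.625e-7 / 9.112e-17 = 7.957e9
SNR_dB = 10*log10(7.957e9) = 99.0 dB

99.0 dB


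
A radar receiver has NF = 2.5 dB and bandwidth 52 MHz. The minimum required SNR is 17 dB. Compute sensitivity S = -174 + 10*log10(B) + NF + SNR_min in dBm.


10*log10(52000000.0) = 77.16
S = -174 + 77.16 + 2.5 + 17 = -77.3 dBm

-77.3 dBm


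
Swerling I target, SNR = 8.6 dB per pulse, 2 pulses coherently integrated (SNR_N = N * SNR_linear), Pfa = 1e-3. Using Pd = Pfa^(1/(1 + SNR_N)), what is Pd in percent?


SNR_lin = 10^(8.6/10) = 7.24436
SNR_N = 2 * 7.24436 = 14.48872
1/(1 + SNR_N) = 1/15.48872 = 0.0645631
Pd = (1e-3)^0.0645631 = 0.64019
Pd = 64.0%

64.0%


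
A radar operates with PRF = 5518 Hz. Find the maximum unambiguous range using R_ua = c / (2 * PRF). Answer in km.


R_ua = 3e8 / (2 * 5518) = 27183.8 m = 27.2 km

27.2 km


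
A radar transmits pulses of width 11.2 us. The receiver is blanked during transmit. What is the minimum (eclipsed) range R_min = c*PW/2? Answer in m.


R_min = 3e8 * 11.2e-6 / 2 = 1680.0 m

1680.0 m


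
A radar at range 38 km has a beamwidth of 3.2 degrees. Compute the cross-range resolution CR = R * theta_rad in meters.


BW_rad = 0.055850536
CR = 38000 * 0.055850536 = 2122.3 m

2122.3 m


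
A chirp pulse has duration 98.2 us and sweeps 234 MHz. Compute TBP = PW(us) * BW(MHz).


TBP = 98.2 * 234 = 22978.8

22978.8


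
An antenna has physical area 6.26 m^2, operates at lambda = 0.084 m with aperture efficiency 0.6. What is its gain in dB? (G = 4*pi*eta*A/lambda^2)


G_linear = 4*pi*0.6*6.26/0.084^2 = 6689.24
G_dB = 10*log10(6689.24) = 38.3 dB

38.3 dB


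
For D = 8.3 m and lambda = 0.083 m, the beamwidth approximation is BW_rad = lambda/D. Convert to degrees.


BW_rad = 0.083 / 8.3 = 0.01
BW_deg = 0.57 degrees

0.57 degrees


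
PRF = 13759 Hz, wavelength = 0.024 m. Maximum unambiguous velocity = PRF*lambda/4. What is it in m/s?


V_ua = 13759 * 0.024 / 4 = 82.6 m/s

82.6 m/s


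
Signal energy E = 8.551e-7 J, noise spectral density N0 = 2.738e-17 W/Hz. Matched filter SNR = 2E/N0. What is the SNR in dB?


SNR_lin = 2 * 8.551e-7 / 2.738e-17 = 6.246e10
SNR_dB = 10*log10(6.246e10) = 108.0 dB

108.0 dB


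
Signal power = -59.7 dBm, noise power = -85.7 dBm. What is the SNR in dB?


SNR = -59.7 - (-85.7) = 26.0 dB

26.0 dB


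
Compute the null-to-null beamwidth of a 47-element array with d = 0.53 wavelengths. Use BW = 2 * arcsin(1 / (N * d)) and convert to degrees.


1/(N*d) = 1/(47*0.53) = 0.040145
BW = 2*arcsin(0.040145) = 4.6 degrees

4.6 degrees


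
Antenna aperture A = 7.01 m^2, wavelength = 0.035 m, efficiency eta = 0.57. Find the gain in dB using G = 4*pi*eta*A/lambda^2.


G_linear = 4*pi*0.57*7.01/0.035^2 = 40988.94
G_dB = 10*log10(40988.94) = 46.1 dB

46.1 dB


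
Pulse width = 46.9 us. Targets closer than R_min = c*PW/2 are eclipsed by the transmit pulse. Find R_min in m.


R_min = 3e8 * 46.9e-6 / 2 = 7035.0 m

7035.0 m


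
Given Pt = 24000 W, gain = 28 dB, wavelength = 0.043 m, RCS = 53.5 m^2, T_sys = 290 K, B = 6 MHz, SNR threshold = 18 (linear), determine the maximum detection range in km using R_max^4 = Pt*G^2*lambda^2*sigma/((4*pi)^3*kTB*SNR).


G_lin = 10^(28/10) = 630.957344
R^4 = 24000 * 630.957344^2 * 0.043^2 * 53.5 / ((4*pi)^3 * 1.38e-23 * 290 * 6000000.0 * 18)
R^4 = 1.10197e18 m^4
R_max = (1.10197e18)^(1/4) = 32399.8 m = 32.4 km

32.4 km


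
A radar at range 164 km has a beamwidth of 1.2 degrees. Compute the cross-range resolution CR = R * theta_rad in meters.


BW_rad = 0.020943951
CR = 164000 * 0.020943951 = 3434.8 m

3434.8 m


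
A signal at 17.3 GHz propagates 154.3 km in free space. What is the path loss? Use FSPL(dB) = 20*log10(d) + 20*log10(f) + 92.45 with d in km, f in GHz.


20*log10(154.3) = 43.77
20*log10(17.3) = 24.76
FSPL = 161.0 dB

161.0 dB


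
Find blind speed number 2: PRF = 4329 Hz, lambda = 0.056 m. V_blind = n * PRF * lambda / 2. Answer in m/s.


V_blind = 2 * 4329 * 0.056 / 2 = 242.4 m/s

242.4 m/s


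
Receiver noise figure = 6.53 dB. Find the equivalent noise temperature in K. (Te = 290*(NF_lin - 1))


NF_lin = 10^(6.53/10) = 4.497799
Te = 290 * (4.497799 - 1) = 1014.4 K

1014.4 K


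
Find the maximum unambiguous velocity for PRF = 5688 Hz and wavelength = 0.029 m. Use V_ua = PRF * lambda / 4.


V_ua = 5688 * 0.029 / 4 = 41.2 m/s

41.2 m/s


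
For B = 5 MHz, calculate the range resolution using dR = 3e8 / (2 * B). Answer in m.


dR = 3e8 / (2 * 5000000.0) = 30.0 m

30.0 m


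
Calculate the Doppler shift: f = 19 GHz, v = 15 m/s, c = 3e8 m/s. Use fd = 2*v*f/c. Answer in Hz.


fd = 2 * 15 * 19000000000.0 / 3e8 = 1900.0 Hz

1900.0 Hz


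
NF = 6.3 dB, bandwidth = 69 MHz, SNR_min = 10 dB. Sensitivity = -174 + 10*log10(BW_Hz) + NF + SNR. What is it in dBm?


10*log10(69000000.0) = 78.39
S = -174 + 78.39 + 6.3 + 10 = -79.3 dBm

-79.3 dBm


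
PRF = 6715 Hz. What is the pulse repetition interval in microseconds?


PRI = 1/6715 = 0.0001489203 s = 148.9 us

148.9 us


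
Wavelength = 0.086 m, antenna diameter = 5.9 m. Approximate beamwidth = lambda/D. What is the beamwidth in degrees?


BW_rad = 0.086 / 5.9 = 0.014576
BW_deg = 0.84 degrees

0.84 degrees


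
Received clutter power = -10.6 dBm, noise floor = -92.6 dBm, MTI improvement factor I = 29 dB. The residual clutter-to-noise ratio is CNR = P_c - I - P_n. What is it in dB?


CNR = -10.6 - 29 - (-92.6) = 53.0 dB

53.0 dB


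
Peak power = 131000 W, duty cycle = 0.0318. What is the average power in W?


P_avg = 131000 * 0.0318 = 4165.8 W

4165.8 W


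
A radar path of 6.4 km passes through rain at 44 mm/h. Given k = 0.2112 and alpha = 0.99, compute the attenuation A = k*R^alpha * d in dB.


gamma = 0.2112 * 44^0.99 = 8.947713 dB/km
A = 8.947713 * 6.4 = 57.27 dB

57.27 dB


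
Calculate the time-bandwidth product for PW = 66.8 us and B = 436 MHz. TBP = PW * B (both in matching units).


TBP = 66.8 * 436 = 29124.8

29124.8


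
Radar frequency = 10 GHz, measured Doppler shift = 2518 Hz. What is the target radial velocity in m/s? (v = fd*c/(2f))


v = 2518 * 3e8 / (2 * 10000000000.0) = 37.8 m/s

37.8 m/s


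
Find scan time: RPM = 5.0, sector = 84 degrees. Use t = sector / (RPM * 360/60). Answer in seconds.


t = 84 / (5.0 * 360) * 60 = 2.8 s

2.8 s


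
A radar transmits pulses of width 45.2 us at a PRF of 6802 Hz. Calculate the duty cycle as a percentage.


DC = 45.2e-6 * 6802 * 100 = 30.75%

30.75%


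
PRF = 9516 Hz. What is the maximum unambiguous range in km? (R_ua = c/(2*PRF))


R_ua = 3e8 / (2 * 9516) = 15762.9 m = 15.8 km

15.8 km


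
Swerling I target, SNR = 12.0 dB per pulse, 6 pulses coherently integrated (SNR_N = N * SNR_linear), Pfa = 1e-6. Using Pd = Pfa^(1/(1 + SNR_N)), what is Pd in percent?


SNR_lin = 10^(12.0/10) = 15.84893
SNR_N = 6 * 15.84893 = 95.09358
1/(1 + SNR_N) = 1/96.09358 = 0.0104065
Pd = (1e-6)^0.0104065 = 0.86609
Pd = 86.6%

86.6%


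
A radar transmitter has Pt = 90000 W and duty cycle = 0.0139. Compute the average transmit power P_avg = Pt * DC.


P_avg = 90000 * 0.0139 = 1251.0 W

1251.0 W


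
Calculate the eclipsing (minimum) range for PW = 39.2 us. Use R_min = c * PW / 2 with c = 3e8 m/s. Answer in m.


R_min = 3e8 * 39.2e-6 / 2 = 5880.0 m

5880.0 m


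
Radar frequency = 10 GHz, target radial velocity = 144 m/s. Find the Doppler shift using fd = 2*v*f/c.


fd = 2 * 144 * 10000000000.0 / 3e8 = 9600.0 Hz

9600.0 Hz


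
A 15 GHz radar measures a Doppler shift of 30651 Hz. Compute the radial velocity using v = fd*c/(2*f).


v = 30651 * 3e8 / (2 * 15000000000.0) = 306.5 m/s

306.5 m/s


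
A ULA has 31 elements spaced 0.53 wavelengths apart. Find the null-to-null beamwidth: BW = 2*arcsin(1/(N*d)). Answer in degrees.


1/(N*d) = 1/(31*0.53) = 0.060864
BW = 2*arcsin(0.060864) = 7.0 degrees

7.0 degrees


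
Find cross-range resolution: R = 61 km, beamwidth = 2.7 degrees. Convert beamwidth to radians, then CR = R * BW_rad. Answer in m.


BW_rad = 0.04712389
CR = 61000 * 0.04712389 = 2874.6 m

2874.6 m


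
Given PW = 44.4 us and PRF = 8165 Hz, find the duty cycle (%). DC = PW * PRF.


DC = 44.4e-6 * 8165 * 100 = 36.25%

36.25%


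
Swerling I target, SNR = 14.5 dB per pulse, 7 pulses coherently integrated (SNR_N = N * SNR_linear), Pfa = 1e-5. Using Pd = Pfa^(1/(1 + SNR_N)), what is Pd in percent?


SNR_lin = 10^(14.5/10) = 28.18383
SNR_N = 7 * 28.18383 = 197.28681
1/(1 + SNR_N) = 1/198.28681 = 0.0050432
Pd = (1e-5)^0.0050432 = 0.94359
Pd = 94.4%

94.4%


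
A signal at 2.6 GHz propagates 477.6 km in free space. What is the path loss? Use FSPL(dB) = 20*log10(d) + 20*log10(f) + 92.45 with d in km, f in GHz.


20*log10(477.6) = 53.58
20*log10(2.6) = 8.3
FSPL = 154.3 dB

154.3 dB


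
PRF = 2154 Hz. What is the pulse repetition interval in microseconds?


PRI = 1/2154 = 0.0004642526 s = 464.3 us

464.3 us


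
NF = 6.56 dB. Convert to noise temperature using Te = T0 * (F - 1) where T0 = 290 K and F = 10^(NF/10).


NF_lin = 10^(6.56/10) = 4.528976
Te = 290 * (4.528976 - 1) = 1023.4 K

1023.4 K


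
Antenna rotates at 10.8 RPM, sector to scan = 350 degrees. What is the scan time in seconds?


t = 350 / (10.8 * 360) * 60 = 5.4 s

5.4 s


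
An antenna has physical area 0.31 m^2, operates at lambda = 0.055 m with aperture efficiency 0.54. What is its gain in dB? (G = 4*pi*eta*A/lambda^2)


G_linear = 4*pi*0.54*0.31/0.055^2 = 695.41
G_dB = 10*log10(695.41) = 28.4 dB

28.4 dB


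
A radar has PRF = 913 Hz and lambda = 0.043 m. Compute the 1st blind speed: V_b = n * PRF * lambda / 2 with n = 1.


V_blind = 1 * 913 * 0.043 / 2 = 19.6 m/s

19.6 m/s


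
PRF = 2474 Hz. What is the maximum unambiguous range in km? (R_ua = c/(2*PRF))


R_ua = 3e8 / (2 * 2474) = 60630.6 m = 60.6 km

60.6 km


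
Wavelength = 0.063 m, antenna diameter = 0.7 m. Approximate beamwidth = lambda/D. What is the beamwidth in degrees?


BW_rad = 0.063 / 0.7 = 0.09
BW_deg = 5.16 degrees

5.16 degrees


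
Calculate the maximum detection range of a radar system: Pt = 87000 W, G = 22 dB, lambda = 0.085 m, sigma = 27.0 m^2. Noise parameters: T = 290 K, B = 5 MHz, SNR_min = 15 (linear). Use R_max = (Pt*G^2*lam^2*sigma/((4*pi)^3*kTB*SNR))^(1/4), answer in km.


G_lin = 10^(22/10) = 158.489319
R^4 = 87000 * 158.489319^2 * 0.085^2 * 27.0 / ((4*pi)^3 * 1.38e-23 * 290 * 5000000.0 * 15)
R^4 = 7.15736e17 m^4
R_max = (7.15736e17)^(1/4) = 29086.3 m = 29.1 km

29.1 km


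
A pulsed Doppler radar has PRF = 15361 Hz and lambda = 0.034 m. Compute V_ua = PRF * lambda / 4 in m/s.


V_ua = 15361 * 0.034 / 4 = 130.6 m/s

130.6 m/s


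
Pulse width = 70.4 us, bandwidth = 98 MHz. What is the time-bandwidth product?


TBP = 70.4 * 98 = 6899.2

6899.2


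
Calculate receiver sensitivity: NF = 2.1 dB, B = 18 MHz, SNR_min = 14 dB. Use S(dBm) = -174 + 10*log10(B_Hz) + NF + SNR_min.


10*log10(18000000.0) = 72.55
S = -174 + 72.55 + 2.1 + 14 = -85.3 dBm

-85.3 dBm


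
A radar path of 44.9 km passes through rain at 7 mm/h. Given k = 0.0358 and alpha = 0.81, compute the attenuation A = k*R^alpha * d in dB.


gamma = 0.0358 * 7^0.81 = 0.173146 dB/km
A = 0.173146 * 44.9 = 7.77 dB

7.77 dB


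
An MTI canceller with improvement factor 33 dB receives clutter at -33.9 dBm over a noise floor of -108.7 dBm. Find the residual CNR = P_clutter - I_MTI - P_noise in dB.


CNR = -33.9 - 33 - (-108.7) = 41.8 dB

41.8 dB


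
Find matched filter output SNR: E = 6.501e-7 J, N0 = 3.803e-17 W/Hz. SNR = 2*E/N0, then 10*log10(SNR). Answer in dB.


SNR_lin = 2 * 6.501e-7 / 3.803e-17 = 3.419e10
SNR_dB = 10*log10(3.419e10) = 105.3 dB

105.3 dB


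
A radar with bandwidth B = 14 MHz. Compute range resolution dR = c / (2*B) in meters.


dR = 3e8 / (2 * 14000000.0) = 10.71 m

10.71 m


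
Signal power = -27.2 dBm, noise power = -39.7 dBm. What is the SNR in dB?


SNR = -27.2 - (-39.7) = 12.5 dB

12.5 dB


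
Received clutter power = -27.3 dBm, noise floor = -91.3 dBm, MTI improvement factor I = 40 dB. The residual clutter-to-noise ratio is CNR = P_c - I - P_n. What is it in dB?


CNR = -27.3 - 40 - (-91.3) = 24.0 dB

24.0 dB


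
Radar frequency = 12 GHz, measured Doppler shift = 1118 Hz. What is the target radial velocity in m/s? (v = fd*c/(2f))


v = 1118 * 3e8 / (2 * 12000000000.0) = 14.0 m/s

14.0 m/s


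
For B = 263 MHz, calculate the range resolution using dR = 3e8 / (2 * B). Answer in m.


dR = 3e8 / (2 * 263000000.0) = 0.57 m

0.57 m


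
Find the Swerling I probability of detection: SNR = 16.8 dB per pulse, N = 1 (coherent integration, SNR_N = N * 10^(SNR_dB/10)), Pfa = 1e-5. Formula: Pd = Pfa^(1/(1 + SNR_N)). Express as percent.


SNR_lin = 10^(16.8/10) = 47.86301
SNR_N = 1 * 47.86301 = 47.86301
1/(1 + SNR_N) = 1/48.86301 = 0.0204654
Pd = (1e-5)^0.0204654 = 0.79008
Pd = 79.0%

79.0%


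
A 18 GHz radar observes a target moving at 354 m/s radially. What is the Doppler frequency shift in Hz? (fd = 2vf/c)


fd = 2 * 354 * 18000000000.0 / 3e8 = 42480.0 Hz

42480.0 Hz


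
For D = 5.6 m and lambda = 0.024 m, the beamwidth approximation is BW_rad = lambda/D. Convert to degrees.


BW_rad = 0.024 / 5.6 = 0.004286
BW_deg = 0.25 degrees

0.25 degrees


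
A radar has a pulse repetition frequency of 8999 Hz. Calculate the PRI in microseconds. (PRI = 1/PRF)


PRI = 1/8999 = 0.0001111235 s = 111.1 us

111.1 us


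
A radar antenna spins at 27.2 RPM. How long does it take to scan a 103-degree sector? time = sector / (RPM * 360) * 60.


t = 103 / (27.2 * 360) * 60 = 0.63 s

0.63 s


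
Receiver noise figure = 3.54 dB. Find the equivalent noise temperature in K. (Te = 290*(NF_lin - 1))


NF_lin = 10^(3.54/10) = 2.259436
Te = 290 * (2.259436 - 1) = 365.2 K

365.2 K


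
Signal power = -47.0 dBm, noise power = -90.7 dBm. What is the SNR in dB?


SNR = -47.0 - (-90.7) = 43.7 dB

43.7 dB


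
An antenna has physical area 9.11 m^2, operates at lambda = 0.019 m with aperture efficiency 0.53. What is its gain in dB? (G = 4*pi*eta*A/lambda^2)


G_linear = 4*pi*0.53*9.11/0.019^2 = 168072.6
G_dB = 10*log10(168072.6) = 52.3 dB

52.3 dB


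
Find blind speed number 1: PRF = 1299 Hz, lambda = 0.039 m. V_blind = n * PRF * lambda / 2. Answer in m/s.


V_blind = 1 * 1299 * 0.039 / 2 = 25.3 m/s

25.3 m/s


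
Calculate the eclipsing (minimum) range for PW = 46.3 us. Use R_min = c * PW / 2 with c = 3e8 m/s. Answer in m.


R_min = 3e8 * 46.3e-6 / 2 = 6945.0 m

6945.0 m


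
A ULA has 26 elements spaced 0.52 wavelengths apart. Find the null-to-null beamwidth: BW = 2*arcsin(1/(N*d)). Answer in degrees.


1/(N*d) = 1/(26*0.52) = 0.073964
BW = 2*arcsin(0.073964) = 8.5 degrees

8.5 degrees


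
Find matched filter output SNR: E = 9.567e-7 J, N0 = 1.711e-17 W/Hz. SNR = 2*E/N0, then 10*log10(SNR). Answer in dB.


SNR_lin = 2 * 9.567e-7 / 1.711e-17 = 1.118e11
SNR_dB = 10*log10(1.118e11) = 110.5 dB

110.5 dB


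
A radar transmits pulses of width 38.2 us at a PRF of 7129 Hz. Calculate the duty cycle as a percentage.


DC = 38.2e-6 * 7129 * 100 = 27.23%

27.23%


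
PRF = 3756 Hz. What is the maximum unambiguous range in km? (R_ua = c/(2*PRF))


R_ua = 3e8 / (2 * 3756) = 39936.1 m = 39.9 km

39.9 km


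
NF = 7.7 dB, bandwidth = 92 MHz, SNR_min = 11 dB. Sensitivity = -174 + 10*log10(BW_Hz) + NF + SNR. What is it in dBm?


10*log10(92000000.0) = 79.64
S = -174 + 79.64 + 7.7 + 11 = -75.7 dBm

-75.7 dBm


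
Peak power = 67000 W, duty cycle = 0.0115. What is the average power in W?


P_avg = 67000 * 0.0115 = 770.5 W

770.5 W


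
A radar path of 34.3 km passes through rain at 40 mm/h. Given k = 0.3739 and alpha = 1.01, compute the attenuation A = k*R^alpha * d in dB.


gamma = 0.3739 * 40^1.01 = 15.518011 dB/km
A = 15.518011 * 34.3 = 532.27 dB

532.27 dB


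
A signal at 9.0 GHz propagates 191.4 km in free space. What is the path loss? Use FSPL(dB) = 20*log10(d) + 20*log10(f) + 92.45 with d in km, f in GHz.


20*log10(191.4) = 45.64
20*log10(9.0) = 19.08
FSPL = 157.2 dB

157.2 dB


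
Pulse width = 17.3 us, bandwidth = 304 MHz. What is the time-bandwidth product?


TBP = 17.3 * 304 = 5259.2

5259.2


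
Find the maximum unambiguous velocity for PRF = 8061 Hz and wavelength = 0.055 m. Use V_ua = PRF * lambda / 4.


V_ua = 8061 * 0.055 / 4 = 110.8 m/s

110.8 m/s


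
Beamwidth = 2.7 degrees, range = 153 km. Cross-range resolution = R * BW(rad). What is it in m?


BW_rad = 0.04712389
CR = 153000 * 0.04712389 = 7210.0 m

7210.0 m


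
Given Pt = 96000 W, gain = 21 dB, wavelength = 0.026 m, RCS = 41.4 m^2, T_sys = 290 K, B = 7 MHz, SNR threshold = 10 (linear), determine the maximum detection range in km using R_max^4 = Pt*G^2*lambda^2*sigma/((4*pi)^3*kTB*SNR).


G_lin = 10^(21/10) = 125.892541
R^4 = 96000 * 125.892541^2 * 0.026^2 * 41.4 / ((4*pi)^3 * 1.38e-23 * 290 * 7000000.0 * 10)
R^4 = 7.65973e16 m^4
R_max = (7.65973e16)^(1/4) = 16636.2 m = 16.6 km

16.6 km


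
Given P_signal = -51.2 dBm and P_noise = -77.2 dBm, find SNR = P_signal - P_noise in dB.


SNR = -51.2 - (-77.2) = 26.0 dB

26.0 dB


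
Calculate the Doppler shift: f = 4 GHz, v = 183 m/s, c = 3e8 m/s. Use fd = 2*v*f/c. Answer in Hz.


fd = 2 * 183 * 4000000000.0 / 3e8 = 4880.0 Hz

4880.0 Hz


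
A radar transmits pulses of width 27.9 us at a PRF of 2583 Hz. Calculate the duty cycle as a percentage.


DC = 27.9e-6 * 2583 * 100 = 7.21%

7.21%


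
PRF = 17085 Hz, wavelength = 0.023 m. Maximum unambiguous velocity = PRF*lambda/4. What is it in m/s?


V_ua = 17085 * 0.023 / 4 = 98.2 m/s

98.2 m/s


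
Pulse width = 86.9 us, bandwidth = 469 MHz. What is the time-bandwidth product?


TBP = 86.9 * 469 = 40756.1

40756.1


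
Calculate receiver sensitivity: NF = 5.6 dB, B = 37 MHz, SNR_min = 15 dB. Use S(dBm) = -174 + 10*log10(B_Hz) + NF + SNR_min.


10*log10(37000000.0) = 75.68
S = -174 + 75.68 + 5.6 + 15 = -77.7 dBm

-77.7 dBm


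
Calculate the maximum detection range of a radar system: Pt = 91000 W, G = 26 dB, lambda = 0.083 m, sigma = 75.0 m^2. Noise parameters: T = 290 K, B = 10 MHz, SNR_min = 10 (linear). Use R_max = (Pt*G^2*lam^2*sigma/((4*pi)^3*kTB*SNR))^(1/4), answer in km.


G_lin = 10^(26/10) = 398.107171
R^4 = 91000 * 398.107171^2 * 0.083^2 * 75.0 / ((4*pi)^3 * 1.38e-23 * 290 * 10000000.0 * 10)
R^4 = 9.38323e18 m^4
R_max = (9.38323e18)^(1/4) = 55346.2 m = 55.3 km

55.3 km


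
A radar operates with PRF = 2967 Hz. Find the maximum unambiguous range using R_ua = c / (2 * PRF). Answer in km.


R_ua = 3e8 / (2 * 2967) = 50556.1 m = 50.6 km

50.6 km


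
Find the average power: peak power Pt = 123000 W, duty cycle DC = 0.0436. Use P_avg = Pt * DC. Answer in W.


P_avg = 123000 * 0.0436 = 5362.8 W

5362.8 W


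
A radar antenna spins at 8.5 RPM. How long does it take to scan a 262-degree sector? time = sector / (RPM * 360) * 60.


t = 262 / (8.5 * 360) * 60 = 5.14 s

5.14 s


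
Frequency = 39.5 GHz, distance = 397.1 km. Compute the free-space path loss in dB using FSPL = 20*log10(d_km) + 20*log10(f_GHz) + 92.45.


20*log10(397.1) = 51.98
20*log10(39.5) = 31.93
FSPL = 176.4 dB

176.4 dB


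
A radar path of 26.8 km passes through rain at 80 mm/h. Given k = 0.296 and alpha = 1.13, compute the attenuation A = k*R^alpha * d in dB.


gamma = 0.296 * 80^1.13 = 41.858474 dB/km
A = 41.858474 * 26.8 = 1121.81 dB

1121.81 dB


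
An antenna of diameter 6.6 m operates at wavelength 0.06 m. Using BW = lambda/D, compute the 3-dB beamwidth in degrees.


BW_rad = 0.06 / 6.6 = 0.009091
BW_deg = 0.52 degrees

0.52 degrees


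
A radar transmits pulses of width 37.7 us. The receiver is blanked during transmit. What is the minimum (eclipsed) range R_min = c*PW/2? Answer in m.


R_min = 3e8 * 37.7e-6 / 2 = 5655.0 m

5655.0 m


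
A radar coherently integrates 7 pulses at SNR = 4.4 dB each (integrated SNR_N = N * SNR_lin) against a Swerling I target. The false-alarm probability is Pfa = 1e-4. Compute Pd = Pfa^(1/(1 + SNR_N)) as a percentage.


SNR_lin = 10^(4.4/10) = 2.75423
SNR_N = 7 * 2.75423 = 19.27961
1/(1 + SNR_N) = 1/20.27961 = 0.0493106
Pd = (1e-4)^0.0493106 = 0.63498
Pd = 63.5%

63.5%


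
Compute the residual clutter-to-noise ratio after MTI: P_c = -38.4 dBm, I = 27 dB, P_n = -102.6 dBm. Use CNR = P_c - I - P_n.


CNR = -38.4 - 27 - (-102.6) = 37.2 dB

37.2 dB


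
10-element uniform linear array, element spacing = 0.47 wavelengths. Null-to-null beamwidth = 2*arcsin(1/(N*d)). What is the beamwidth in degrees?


1/(N*d) = 1/(10*0.47) = 0.212766
BW = 2*arcsin(0.212766) = 24.6 degrees

24.6 degrees


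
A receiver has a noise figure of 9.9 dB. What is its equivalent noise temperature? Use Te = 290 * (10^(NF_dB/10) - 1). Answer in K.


NF_lin = 10^(9.9/10) = 9.772372
Te = 290 * (9.772372 - 1) = 2544.0 K

2544.0 K


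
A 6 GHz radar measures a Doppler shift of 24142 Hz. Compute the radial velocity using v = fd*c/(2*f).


v = 24142 * 3e8 / (2 * 6000000000.0) = 603.6 m/s

603.6 m/s


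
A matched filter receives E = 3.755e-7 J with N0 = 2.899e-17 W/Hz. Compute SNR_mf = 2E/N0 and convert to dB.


SNR_lin = 2 * 3.755e-7 / 2.899e-17 = 2.591e10
SNR_dB = 10*log10(2.591e10) = 104.1 dB

104.1 dB


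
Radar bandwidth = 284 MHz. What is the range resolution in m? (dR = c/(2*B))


dR = 3e8 / (2 * 284000000.0) = 0.53 m

0.53 m


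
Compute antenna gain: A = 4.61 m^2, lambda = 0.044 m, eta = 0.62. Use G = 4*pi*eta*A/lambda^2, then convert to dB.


G_linear = 4*pi*0.62*4.61/0.044^2 = 18552.27
G_dB = 10*log10(18552.27) = 42.7 dB

42.7 dB


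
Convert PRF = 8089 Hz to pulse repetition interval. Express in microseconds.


PRI = 1/8089 = 0.0001236247 s = 123.6 us

123.6 us


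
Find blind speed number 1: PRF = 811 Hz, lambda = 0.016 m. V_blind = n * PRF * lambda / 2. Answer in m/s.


V_blind = 1 * 811 * 0.016 / 2 = 6.5 m/s

6.5 m/s


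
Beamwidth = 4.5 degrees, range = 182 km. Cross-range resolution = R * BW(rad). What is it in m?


BW_rad = 0.078539816
CR = 182000 * 0.078539816 = 14294.2 m

14294.2 m


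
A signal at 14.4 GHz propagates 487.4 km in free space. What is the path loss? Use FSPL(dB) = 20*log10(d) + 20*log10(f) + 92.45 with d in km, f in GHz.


20*log10(487.4) = 53.76
20*log10(14.4) = 23.17
FSPL = 169.4 dB

169.4 dB


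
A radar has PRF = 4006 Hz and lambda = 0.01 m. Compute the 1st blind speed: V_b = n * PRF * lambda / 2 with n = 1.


V_blind = 1 * 4006 * 0.01 / 2 = 20.0 m/s

20.0 m/s


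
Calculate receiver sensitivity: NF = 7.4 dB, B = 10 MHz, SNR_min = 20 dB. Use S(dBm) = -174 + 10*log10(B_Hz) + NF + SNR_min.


10*log10(10000000.0) = 70.0
S = -174 + 70.0 + 7.4 + 20 = -76.6 dBm

-76.6 dBm


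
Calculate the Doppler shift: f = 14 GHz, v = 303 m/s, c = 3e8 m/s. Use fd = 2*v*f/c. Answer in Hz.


fd = 2 * 303 * 14000000000.0 / 3e8 = 28280.0 Hz

28280.0 Hz


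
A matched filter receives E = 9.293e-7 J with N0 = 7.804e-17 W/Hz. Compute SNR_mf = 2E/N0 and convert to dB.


SNR_lin = 2 * 9.293e-7 / 7.804e-17 = 2.382e10
SNR_dB = 10*log10(2.382e10) = 103.8 dB

103.8 dB


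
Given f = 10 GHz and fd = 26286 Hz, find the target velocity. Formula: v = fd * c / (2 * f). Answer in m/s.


v = 26286 * 3e8 / (2 * 10000000000.0) = 394.3 m/s

394.3 m/s


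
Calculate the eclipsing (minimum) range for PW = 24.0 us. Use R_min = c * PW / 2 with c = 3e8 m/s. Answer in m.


R_min = 3e8 * 24.0e-6 / 2 = 3600.0 m

3600.0 m


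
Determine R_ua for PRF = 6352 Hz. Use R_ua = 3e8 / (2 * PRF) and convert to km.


R_ua = 3e8 / (2 * 6352) = 23614.6 m = 23.6 km

23.6 km


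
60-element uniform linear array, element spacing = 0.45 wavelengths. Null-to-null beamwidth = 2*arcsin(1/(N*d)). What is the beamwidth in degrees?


1/(N*d) = 1/(60*0.45) = 0.037037
BW = 2*arcsin(0.037037) = 4.2 degrees

4.2 degrees


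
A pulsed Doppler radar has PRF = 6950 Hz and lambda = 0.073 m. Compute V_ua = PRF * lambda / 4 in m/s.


V_ua = 6950 * 0.073 / 4 = 126.8 m/s

126.8 m/s


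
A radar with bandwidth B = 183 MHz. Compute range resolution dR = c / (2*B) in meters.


dR = 3e8 / (2 * 183000000.0) = 0.82 m

0.82 m


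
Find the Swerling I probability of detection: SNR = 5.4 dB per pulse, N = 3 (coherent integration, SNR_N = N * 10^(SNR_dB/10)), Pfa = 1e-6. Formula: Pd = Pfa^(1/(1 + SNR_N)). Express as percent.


SNR_lin = 10^(5.4/10) = 3.46737
SNR_N = 3 * 3.46737 = 10.40211
1/(1 + SNR_N) = 1/11.40211 = 0.0877031
Pd = (1e-6)^0.0877031 = 0.2977
Pd = 29.8%

29.8%


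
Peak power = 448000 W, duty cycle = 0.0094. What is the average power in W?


P_avg = 448000 * 0.0094 = 4211.2 W

4211.2 W


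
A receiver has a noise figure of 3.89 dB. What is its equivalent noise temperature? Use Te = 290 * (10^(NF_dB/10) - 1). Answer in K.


NF_lin = 10^(3.89/10) = 2.449063
Te = 290 * (2.449063 - 1) = 420.2 K

420.2 K


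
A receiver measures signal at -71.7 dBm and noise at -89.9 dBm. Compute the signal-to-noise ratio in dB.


SNR = -71.7 - (-89.9) = 18.2 dB

18.2 dB


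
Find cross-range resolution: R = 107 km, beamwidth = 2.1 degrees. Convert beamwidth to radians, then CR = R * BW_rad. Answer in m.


BW_rad = 0.036651914
CR = 107000 * 0.036651914 = 3921.8 m

3921.8 m


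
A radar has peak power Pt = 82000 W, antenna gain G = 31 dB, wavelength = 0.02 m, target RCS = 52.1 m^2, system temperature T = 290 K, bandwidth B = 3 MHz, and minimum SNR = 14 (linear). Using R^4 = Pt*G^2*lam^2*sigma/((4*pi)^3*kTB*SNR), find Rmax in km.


G_lin = 10^(31/10) = 1258.925412
R^4 = 82000 * 1258.925412^2 * 0.02^2 * 52.1 / ((4*pi)^3 * 1.38e-23 * 290 * 3000000.0 * 14)
R^4 = 8.11999e18 m^4
R_max = (8.11999e18)^(1/4) = 53381.3 m = 53.4 km

53.4 km


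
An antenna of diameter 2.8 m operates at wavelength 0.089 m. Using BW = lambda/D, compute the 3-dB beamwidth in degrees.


BW_rad = 0.089 / 2.8 = 0.031786
BW_deg = 1.82 degrees

1.82 degrees


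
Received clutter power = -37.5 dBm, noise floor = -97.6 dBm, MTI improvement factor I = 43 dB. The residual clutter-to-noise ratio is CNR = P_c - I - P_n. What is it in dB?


CNR = -37.5 - 43 - (-97.6) = 17.1 dB

17.1 dB


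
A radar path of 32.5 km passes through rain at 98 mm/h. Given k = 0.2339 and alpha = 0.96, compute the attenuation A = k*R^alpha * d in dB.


gamma = 0.2339 * 98^0.96 = 19.081269 dB/km
A = 19.081269 * 32.5 = 620.14 dB

620.14 dB


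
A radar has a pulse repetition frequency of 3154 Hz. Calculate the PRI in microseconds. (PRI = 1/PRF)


PRI = 1/3154 = 0.0003170577 s = 317.1 us

317.1 us


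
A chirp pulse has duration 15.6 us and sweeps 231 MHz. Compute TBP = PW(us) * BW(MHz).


TBP = 15.6 * 231 = 3603.6

3603.6


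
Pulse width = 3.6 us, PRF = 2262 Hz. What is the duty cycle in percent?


DC = 3.6e-6 * 2262 * 100 = 0.81%

0.81%


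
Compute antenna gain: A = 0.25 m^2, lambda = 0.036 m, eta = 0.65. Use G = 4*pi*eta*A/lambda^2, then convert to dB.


G_linear = 4*pi*0.65*0.25/0.036^2 = 1575.64
G_dB = 10*log10(1575.64) = 32.0 dB

32.0 dB


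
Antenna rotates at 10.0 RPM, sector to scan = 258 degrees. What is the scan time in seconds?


t = 258 / (10.0 * 360) * 60 = 4.3 s

4.3 s


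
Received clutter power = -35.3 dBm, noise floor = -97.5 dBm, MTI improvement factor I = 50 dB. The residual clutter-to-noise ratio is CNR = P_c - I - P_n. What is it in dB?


CNR = -35.3 - 50 - (-97.5) = 12.2 dB

12.2 dB


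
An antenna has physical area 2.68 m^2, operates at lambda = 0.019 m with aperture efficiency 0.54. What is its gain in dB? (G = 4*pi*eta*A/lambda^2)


G_linear = 4*pi*0.54*2.68/0.019^2 = 50376.87
G_dB = 10*log10(50376.87) = 47.0 dB

47.0 dB


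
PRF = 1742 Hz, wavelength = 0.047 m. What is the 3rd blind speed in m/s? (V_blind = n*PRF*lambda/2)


V_blind = 3 * 1742 * 0.047 / 2 = 122.8 m/s

122.8 m/s


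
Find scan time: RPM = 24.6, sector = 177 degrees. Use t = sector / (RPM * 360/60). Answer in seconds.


t = 177 / (24.6 * 360) * 60 = 1.2 s

1.2 s


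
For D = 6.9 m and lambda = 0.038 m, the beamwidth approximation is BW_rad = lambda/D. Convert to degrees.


BW_rad = 0.038 / 6.9 = 0.005507
BW_deg = 0.32 degrees

0.32 degrees


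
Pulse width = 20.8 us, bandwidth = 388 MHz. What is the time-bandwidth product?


TBP = 20.8 * 388 = 8070.4

8070.4


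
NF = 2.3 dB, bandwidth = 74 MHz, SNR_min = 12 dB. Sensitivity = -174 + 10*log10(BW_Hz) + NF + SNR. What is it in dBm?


10*log10(74000000.0) = 78.69
S = -174 + 78.69 + 2.3 + 12 = -81.0 dBm

-81.0 dBm


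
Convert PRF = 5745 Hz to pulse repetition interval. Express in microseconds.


PRI = 1/5745 = 0.0001740644 s = 174.1 us

174.1 us


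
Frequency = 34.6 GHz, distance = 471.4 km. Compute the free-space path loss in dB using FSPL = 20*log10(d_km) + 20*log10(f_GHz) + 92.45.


20*log10(471.4) = 53.47
20*log10(34.6) = 30.78
FSPL = 176.7 dB

176.7 dB


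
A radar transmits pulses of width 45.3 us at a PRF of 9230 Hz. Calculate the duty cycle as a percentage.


DC = 45.3e-6 * 9230 * 100 = 41.81%

41.81%


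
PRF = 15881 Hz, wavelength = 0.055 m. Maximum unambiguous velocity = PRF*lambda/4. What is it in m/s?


V_ua = 15881 * 0.055 / 4 = 218.4 m/s

218.4 m/s


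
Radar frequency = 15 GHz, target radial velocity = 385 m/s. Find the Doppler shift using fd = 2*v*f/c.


fd = 2 * 385 * 15000000000.0 / 3e8 = 38500.0 Hz

38500.0 Hz


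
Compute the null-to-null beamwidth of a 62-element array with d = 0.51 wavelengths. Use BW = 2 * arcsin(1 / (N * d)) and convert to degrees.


1/(N*d) = 1/(62*0.51) = 0.031626
BW = 2*arcsin(0.031626) = 3.6 degrees

3.6 degrees


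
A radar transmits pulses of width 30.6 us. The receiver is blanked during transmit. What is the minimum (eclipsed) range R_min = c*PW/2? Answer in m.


R_min = 3e8 * 30.6e-6 / 2 = 4590.0 m

4590.0 m


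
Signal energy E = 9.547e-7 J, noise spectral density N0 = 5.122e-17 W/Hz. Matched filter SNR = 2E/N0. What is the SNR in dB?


SNR_lin = 2 * 9.547e-7 / 5.122e-17 = 3.728e10
SNR_dB = 10*log10(3.728e10) = 105.7 dB

105.7 dB


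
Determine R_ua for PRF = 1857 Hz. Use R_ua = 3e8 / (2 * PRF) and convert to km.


R_ua = 3e8 / (2 * 1857) = 80775.4 m = 80.8 km

80.8 km


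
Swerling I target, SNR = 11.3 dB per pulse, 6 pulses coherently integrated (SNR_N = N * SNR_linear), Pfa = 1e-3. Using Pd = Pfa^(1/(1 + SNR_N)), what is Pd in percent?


SNR_lin = 10^(11.3/10) = 13.48963
SNR_N = 6 * 13.48963 = 80.93778
1/(1 + SNR_N) = 1/81.93778 = 0.0122044
Pd = (1e-3)^0.0122044 = 0.91915
Pd = 91.9%

91.9%


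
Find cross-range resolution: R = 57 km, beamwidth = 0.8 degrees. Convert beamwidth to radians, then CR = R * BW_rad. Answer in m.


BW_rad = 0.013962634
CR = 57000 * 0.013962634 = 795.9 m

795.9 m
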